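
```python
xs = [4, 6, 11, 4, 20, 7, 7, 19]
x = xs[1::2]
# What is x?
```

xs has length 8. The slice xs[1::2] selects indices [1, 3, 5, 7] (1->6, 3->4, 5->7, 7->19), giving [6, 4, 7, 19].

[6, 4, 7, 19]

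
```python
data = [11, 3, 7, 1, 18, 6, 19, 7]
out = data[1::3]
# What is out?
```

data has length 8. The slice data[1::3] selects indices [1, 4, 7] (1->3, 4->18, 7->7), giving [3, 18, 7].

[3, 18, 7]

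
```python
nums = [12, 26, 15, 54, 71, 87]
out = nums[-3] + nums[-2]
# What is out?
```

nums has length 6. Negative index -3 maps to positive index 6 + (-3) = 3. nums[3] = 54.
nums has length 6. Negative index -2 maps to positive index 6 + (-2) = 4. nums[4] = 71.
Sum: 54 + 71 = 125.

125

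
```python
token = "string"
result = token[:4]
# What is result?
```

token has length 6. The slice token[:4] selects indices [0, 1, 2, 3] (0->'s', 1->'t', 2->'r', 3->'i'), giving 'stri'.

'stri'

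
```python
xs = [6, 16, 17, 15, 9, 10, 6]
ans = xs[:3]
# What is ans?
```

xs has length 7. The slice xs[:3] selects indices [0, 1, 2] (0->6, 1->16, 2->17), giving [6, 16, 17].

[6, 16, 17]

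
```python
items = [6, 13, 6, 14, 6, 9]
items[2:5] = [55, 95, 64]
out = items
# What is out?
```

items starts as [6, 13, 6, 14, 6, 9] (length 6). The slice items[2:5] covers indices [2, 3, 4] with values [6, 14, 6]. Replacing that slice with [55, 95, 64] (same length) produces [6, 13, 55, 95, 64, 9].

[6, 13, 55, 95, 64, 9]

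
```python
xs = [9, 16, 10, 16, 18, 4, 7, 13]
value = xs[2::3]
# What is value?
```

xs has length 8. The slice xs[2::3] selects indices [2, 5] (2->10, 5->4), giving [10, 4].

[10, 4]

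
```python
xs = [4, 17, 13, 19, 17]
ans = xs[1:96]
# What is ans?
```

xs has length 5. The slice xs[1:96] selects indices [1, 2, 3, 4] (1->17, 2->13, 3->19, 4->17), giving [17, 13, 19, 17].

[17, 13, 19, 17]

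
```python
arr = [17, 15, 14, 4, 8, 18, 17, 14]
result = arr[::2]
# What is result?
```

arr has length 8. The slice arr[::2] selects indices [0, 2, 4, 6] (0->17, 2->14, 4->8, 6->17), giving [17, 14, 8, 17].

[17, 14, 8, 17]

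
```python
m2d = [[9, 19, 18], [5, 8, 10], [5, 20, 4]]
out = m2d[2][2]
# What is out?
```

m2d[2] = [5, 20, 4]. Taking column 2 of that row yields 4.

4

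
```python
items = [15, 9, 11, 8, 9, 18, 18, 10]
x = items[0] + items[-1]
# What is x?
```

items has length 8. items[0] = 15.
items has length 8. Negative index -1 maps to positive index 8 + (-1) = 7. items[7] = 10.
Sum: 15 + 10 = 25.

25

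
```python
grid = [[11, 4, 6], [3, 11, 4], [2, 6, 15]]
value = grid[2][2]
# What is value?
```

grid[2] = [2, 6, 15]. Taking column 2 of that row yields 15.

15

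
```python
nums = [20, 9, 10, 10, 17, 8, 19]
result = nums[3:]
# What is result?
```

nums has length 7. The slice nums[3:] selects indices [3, 4, 5, 6] (3->10, 4->17, 5->8, 6->19), giving [10, 17, 8, 19].

[10, 17, 8, 19]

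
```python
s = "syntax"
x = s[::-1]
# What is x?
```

s has length 6. The slice s[::-1] selects indices [5, 4, 3, 2, 1, 0] (5->'x', 4->'a', 3->'t', 2->'n', 1->'y', 0->'s'), giving 'xatnys'.

'xatnys'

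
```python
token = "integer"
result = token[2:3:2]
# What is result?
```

token has length 7. The slice token[2:3:2] selects indices [2] (2->'t'), giving 't'.

't'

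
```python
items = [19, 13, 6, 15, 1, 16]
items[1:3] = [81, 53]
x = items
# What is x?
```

items starts as [19, 13, 6, 15, 1, 16] (length 6). The slice items[1:3] covers indices [1, 2] with values [13, 6]. Replacing that slice with [81, 53] (same length) produces [19, 81, 53, 15, 1, 16].

[19, 81, 53, 15, 1, 16]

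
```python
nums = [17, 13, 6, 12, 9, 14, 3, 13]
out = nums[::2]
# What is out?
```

nums has length 8. The slice nums[::2] selects indices [0, 2, 4, 6] (0->17, 2->6, 4->9, 6->3), giving [17, 6, 9, 3].

[17, 6, 9, 3]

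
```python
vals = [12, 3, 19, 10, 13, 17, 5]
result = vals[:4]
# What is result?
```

vals has length 7. The slice vals[:4] selects indices [0, 1, 2, 3] (0->12, 1->3, 2->19, 3->10), giving [12, 3, 19, 10].

[12, 3, 19, 10]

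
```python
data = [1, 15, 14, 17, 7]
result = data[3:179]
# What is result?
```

data has length 5. The slice data[3:179] selects indices [3, 4] (3->17, 4->7), giving [17, 7].

[17, 7]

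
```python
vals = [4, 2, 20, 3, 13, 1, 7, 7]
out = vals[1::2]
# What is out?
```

vals has length 8. The slice vals[1::2] selects indices [1, 3, 5, 7] (1->2, 3->3, 5->1, 7->7), giving [2, 3, 1, 7].

[2, 3, 1, 7]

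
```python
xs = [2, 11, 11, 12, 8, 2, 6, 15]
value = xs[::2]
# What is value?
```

xs has length 8. The slice xs[::2] selects indices [0, 2, 4, 6] (0->2, 2->11, 4->8, 6->6), giving [2, 11, 8, 6].

[2, 11, 8, 6]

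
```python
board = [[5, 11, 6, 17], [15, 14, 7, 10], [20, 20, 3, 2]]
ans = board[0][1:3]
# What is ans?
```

board[0] = [5, 11, 6, 17]. board[0] has length 4. The slice board[0][1:3] selects indices [1, 2] (1->11, 2->6), giving [11, 6].

[11, 6]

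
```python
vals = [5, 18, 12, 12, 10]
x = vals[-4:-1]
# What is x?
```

vals has length 5. The slice vals[-4:-1] selects indices [1, 2, 3] (1->18, 2->12, 3->12), giving [18, 12, 12].

[18, 12, 12]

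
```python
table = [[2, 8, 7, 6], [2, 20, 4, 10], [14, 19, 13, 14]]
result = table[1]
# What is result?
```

table has 3 rows. Row 1 is [2, 20, 4, 10].

[2, 20, 4, 10]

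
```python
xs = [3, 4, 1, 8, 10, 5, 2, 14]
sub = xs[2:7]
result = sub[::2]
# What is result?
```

xs has length 8. The slice xs[2:7] selects indices [2, 3, 4, 5, 6] (2->1, 3->8, 4->10, 5->5, 6->2), giving [1, 8, 10, 5, 2]. So sub = [1, 8, 10, 5, 2]. sub has length 5. The slice sub[::2] selects indices [0, 2, 4] (0->1, 2->10, 4->2), giving [1, 10, 2].

[1, 10, 2]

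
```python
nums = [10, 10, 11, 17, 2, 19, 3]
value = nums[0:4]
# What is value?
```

nums has length 7. The slice nums[0:4] selects indices [0, 1, 2, 3] (0->10, 1->10, 2->11, 3->17), giving [10, 10, 11, 17].

[10, 10, 11, 17]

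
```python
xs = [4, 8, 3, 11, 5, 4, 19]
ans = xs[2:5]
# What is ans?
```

xs has length 7. The slice xs[2:5] selects indices [2, 3, 4] (2->3, 3->11, 4->5), giving [3, 11, 5].

[3, 11, 5]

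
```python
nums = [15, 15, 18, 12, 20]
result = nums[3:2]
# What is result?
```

nums has length 5. The slice nums[3:2] resolves to an empty index range, so the result is [].

[]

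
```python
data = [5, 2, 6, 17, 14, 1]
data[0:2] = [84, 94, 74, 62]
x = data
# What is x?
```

data starts as [5, 2, 6, 17, 14, 1] (length 6). The slice data[0:2] covers indices [0, 1] with values [5, 2]. Replacing that slice with [84, 94, 74, 62] (different length) produces [84, 94, 74, 62, 6, 17, 14, 1].

[84, 94, 74, 62, 6, 17, 14, 1]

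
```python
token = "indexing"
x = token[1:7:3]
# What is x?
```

token has length 8. The slice token[1:7:3] selects indices [1, 4] (1->'n', 4->'x'), giving 'nx'.

'nx'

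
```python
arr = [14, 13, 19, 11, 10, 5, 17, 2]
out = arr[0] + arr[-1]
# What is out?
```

arr has length 8. arr[0] = 14.
arr has length 8. Negative index -1 maps to positive index 8 + (-1) = 7. arr[7] = 2.
Sum: 14 + 2 = 16.

16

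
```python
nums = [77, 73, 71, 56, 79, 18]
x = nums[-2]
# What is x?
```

nums has length 6. Negative index -2 maps to positive index 6 + (-2) = 4. nums[4] = 79.

79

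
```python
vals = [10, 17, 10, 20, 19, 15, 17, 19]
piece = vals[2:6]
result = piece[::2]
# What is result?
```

vals has length 8. The slice vals[2:6] selects indices [2, 3, 4, 5] (2->10, 3->20, 4->19, 5->15), giving [10, 20, 19, 15]. So piece = [10, 20, 19, 15]. piece has length 4. The slice piece[::2] selects indices [0, 2] (0->10, 2->19), giving [10, 19].

[10, 19]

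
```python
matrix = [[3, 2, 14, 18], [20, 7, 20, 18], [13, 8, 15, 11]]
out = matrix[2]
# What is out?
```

matrix has 3 rows. Row 2 is [13, 8, 15, 11].

[13, 8, 15, 11]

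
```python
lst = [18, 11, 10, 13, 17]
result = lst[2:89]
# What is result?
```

lst has length 5. The slice lst[2:89] selects indices [2, 3, 4] (2->10, 3->13, 4->17), giving [10, 13, 17].

[10, 13, 17]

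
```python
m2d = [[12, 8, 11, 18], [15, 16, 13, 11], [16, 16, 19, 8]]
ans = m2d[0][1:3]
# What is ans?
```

m2d[0] = [12, 8, 11, 18]. m2d[0] has length 4. The slice m2d[0][1:3] selects indices [1, 2] (1->8, 2->11), giving [8, 11].

[8, 11]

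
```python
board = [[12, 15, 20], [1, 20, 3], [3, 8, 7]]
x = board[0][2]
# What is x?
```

board[0] = [12, 15, 20]. Taking column 2 of that row yields 20.

20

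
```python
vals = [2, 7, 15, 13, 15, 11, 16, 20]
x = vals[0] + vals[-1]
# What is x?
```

vals has length 8. vals[0] = 2.
vals has length 8. Negative index -1 maps to positive index 8 + (-1) = 7. vals[7] = 20.
Sum: 2 + 20 = 22.

22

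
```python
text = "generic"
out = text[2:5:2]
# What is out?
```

text has length 7. The slice text[2:5:2] selects indices [2, 4] (2->'n', 4->'r'), giving 'nr'.

'nr'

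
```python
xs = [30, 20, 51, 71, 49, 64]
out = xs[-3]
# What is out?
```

xs has length 6. Negative index -3 maps to positive index 6 + (-3) = 3. xs[3] = 71.

71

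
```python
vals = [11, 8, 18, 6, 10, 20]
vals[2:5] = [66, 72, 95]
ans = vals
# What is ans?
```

vals starts as [11, 8, 18, 6, 10, 20] (length 6). The slice vals[2:5] covers indices [2, 3, 4] with values [18, 6, 10]. Replacing that slice with [66, 72, 95] (same length) produces [11, 8, 66, 72, 95, 20].

[11, 8, 66, 72, 95, 20]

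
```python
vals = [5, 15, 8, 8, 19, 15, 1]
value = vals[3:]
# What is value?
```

vals has length 7. The slice vals[3:] selects indices [3, 4, 5, 6] (3->8, 4->19, 5->15, 6->1), giving [8, 19, 15, 1].

[8, 19, 15, 1]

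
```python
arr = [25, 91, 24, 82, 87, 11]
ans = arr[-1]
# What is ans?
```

arr has length 6. Negative index -1 maps to positive index 6 + (-1) = 5. arr[5] = 11.

11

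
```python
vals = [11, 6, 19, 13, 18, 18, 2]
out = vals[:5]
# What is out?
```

vals has length 7. The slice vals[:5] selects indices [0, 1, 2, 3, 4] (0->11, 1->6, 2->19, 3->13, 4->18), giving [11, 6, 19, 13, 18].

[11, 6, 19, 13, 18]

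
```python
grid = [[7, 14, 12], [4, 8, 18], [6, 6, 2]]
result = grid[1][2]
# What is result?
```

grid[1] = [4, 8, 18]. Taking column 2 of that row yields 18.

18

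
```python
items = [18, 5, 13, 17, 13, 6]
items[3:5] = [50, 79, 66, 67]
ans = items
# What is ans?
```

items starts as [18, 5, 13, 17, 13, 6] (length 6). The slice items[3:5] covers indices [3, 4] with values [17, 13]. Replacing that slice with [50, 79, 66, 67] (different length) produces [18, 5, 13, 50, 79, 66, 67, 6].

[18, 5, 13, 50, 79, 66, 67, 6]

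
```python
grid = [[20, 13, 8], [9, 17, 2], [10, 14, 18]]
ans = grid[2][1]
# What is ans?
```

grid[2] = [10, 14, 18]. Taking column 1 of that row yields 14.

14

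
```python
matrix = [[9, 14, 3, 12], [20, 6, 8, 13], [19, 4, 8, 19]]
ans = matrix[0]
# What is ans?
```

matrix has 3 rows. Row 0 is [9, 14, 3, 12].

[9, 14, 3, 12]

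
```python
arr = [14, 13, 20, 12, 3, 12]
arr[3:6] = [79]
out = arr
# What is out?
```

arr starts as [14, 13, 20, 12, 3, 12] (length 6). The slice arr[3:6] covers indices [3, 4, 5] with values [12, 3, 12]. Replacing that slice with [79] (different length) produces [14, 13, 20, 79].

[14, 13, 20, 79]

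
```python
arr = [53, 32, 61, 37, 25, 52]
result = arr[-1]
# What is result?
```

arr has length 6. Negative index -1 maps to positive index 6 + (-1) = 5. arr[5] = 52.

52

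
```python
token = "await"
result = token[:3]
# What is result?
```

token has length 5. The slice token[:3] selects indices [0, 1, 2] (0->'a', 1->'w', 2->'a'), giving 'awa'.

'awa'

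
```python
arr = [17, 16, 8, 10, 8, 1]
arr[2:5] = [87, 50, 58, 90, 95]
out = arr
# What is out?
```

arr starts as [17, 16, 8, 10, 8, 1] (length 6). The slice arr[2:5] covers indices [2, 3, 4] with values [8, 10, 8]. Replacing that slice with [87, 50, 58, 90, 95] (different length) produces [17, 16, 87, 50, 58, 90, 95, 1].

[17, 16, 87, 50, 58, 90, 95, 1]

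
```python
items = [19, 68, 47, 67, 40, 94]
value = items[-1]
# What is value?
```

items has length 6. Negative index -1 maps to positive index 6 + (-1) = 5. items[5] = 94.

94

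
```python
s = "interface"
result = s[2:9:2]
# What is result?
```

s has length 9. The slice s[2:9:2] selects indices [2, 4, 6, 8] (2->'t', 4->'r', 6->'a', 8->'e'), giving 'trae'.

'trae'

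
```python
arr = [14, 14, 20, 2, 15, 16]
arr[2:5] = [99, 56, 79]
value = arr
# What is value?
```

arr starts as [14, 14, 20, 2, 15, 16] (length 6). The slice arr[2:5] covers indices [2, 3, 4] with values [20, 2, 15]. Replacing that slice with [99, 56, 79] (same length) produces [14, 14, 99, 56, 79, 16].

[14, 14, 99, 56, 79, 16]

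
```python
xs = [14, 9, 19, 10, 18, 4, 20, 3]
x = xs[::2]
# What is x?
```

xs has length 8. The slice xs[::2] selects indices [0, 2, 4, 6] (0->14, 2->19, 4->18, 6->20), giving [14, 19, 18, 20].

[14, 19, 18, 20]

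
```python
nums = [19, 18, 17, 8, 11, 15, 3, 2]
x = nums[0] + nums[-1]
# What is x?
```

nums has length 8. nums[0] = 19.
nums has length 8. Negative index -1 maps to positive index 8 + (-1) = 7. nums[7] = 2.
Sum: 19 + 2 = 21.

21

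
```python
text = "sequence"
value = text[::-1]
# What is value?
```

text has length 8. The slice text[::-1] selects indices [7, 6, 5, 4, 3, 2, 1, 0] (7->'e', 6->'c', 5->'n', 4->'e', 3->'u', 2->'q', 1->'e', 0->'s'), giving 'ecneuqes'.

'ecneuqes'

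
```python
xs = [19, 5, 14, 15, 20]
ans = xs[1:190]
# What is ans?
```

xs has length 5. The slice xs[1:190] selects indices [1, 2, 3, 4] (1->5, 2->14, 3->15, 4->20), giving [5, 14, 15, 20].

[5, 14, 15, 20]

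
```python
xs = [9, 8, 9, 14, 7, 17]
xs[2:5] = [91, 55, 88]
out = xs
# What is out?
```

xs starts as [9, 8, 9, 14, 7, 17] (length 6). The slice xs[2:5] covers indices [2, 3, 4] with values [9, 14, 7]. Replacing that slice with [91, 55, 88] (same length) produces [9, 8, 91, 55, 88, 17].

[9, 8, 91, 55, 88, 17]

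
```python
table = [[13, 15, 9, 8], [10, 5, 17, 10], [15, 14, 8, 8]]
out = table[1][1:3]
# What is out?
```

table[1] = [10, 5, 17, 10]. table[1] has length 4. The slice table[1][1:3] selects indices [1, 2] (1->5, 2->17), giving [5, 17].

[5, 17]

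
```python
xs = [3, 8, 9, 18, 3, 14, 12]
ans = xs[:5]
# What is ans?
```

xs has length 7. The slice xs[:5] selects indices [0, 1, 2, 3, 4] (0->3, 1->8, 2->9, 3->18, 4->3), giving [3, 8, 9, 18, 3].

[3, 8, 9, 18, 3]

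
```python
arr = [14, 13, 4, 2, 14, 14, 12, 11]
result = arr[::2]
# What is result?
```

arr has length 8. The slice arr[::2] selects indices [0, 2, 4, 6] (0->14, 2->4, 4->14, 6->12), giving [14, 4, 14, 12].

[14, 4, 14, 12]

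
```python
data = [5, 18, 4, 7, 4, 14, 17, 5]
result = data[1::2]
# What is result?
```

data has length 8. The slice data[1::2] selects indices [1, 3, 5, 7] (1->18, 3->7, 5->14, 7->5), giving [18, 7, 14, 5].

[18, 7, 14, 5]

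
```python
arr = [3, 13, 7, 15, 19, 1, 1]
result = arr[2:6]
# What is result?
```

arr has length 7. The slice arr[2:6] selects indices [2, 3, 4, 5] (2->7, 3->15, 4->19, 5->1), giving [7, 15, 19, 1].

[7, 15, 19, 1]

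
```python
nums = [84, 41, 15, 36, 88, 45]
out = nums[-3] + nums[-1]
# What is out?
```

nums has length 6. Negative index -3 maps to positive index 6 + (-3) = 3. nums[3] = 36.
nums has length 6. Negative index -1 maps to positive index 6 + (-1) = 5. nums[5] = 45.
Sum: 36 + 45 = 81.

81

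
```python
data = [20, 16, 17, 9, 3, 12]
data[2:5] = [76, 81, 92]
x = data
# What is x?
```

data starts as [20, 16, 17, 9, 3, 12] (length 6). The slice data[2:5] covers indices [2, 3, 4] with values [17, 9, 3]. Replacing that slice with [76, 81, 92] (same length) produces [20, 16, 76, 81, 92, 12].

[20, 16, 76, 81, 92, 12]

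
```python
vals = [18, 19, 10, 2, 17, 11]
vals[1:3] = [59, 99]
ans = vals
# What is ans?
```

vals starts as [18, 19, 10, 2, 17, 11] (length 6). The slice vals[1:3] covers indices [1, 2] with values [19, 10]. Replacing that slice with [59, 99] (same length) produces [18, 59, 99, 2, 17, 11].

[18, 59, 99, 2, 17, 11]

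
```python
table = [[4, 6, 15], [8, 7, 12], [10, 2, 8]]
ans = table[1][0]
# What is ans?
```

table[1] = [8, 7, 12]. Taking column 0 of that row yields 8.

8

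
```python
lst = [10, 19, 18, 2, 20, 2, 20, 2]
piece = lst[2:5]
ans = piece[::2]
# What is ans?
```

lst has length 8. The slice lst[2:5] selects indices [2, 3, 4] (2->18, 3->2, 4->20), giving [18, 2, 20]. So piece = [18, 2, 20]. piece has length 3. The slice piece[::2] selects indices [0, 2] (0->18, 2->20), giving [18, 20].

[18, 20]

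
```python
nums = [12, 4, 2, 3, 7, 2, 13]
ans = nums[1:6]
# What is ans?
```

nums has length 7. The slice nums[1:6] selects indices [1, 2, 3, 4, 5] (1->4, 2->2, 3->3, 4->7, 5->2), giving [4, 2, 3, 7, 2].

[4, 2, 3, 7, 2]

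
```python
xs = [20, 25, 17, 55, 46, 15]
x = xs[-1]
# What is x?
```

xs has length 6. Negative index -1 maps to positive index 6 + (-1) = 5. xs[5] = 15.

15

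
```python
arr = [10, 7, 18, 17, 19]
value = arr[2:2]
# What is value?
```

arr has length 5. The slice arr[2:2] resolves to an empty index range, so the result is [].

[]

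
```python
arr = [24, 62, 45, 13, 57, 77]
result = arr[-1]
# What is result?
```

arr has length 6. Negative index -1 maps to positive index 6 + (-1) = 5. arr[5] = 77.

77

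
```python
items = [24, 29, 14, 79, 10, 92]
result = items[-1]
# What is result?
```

items has length 6. Negative index -1 maps to positive index 6 + (-1) = 5. items[5] = 92.

92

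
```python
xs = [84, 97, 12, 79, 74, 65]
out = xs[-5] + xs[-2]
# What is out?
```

xs has length 6. Negative index -5 maps to positive index 6 + (-5) = 1. xs[1] = 97.
xs has length 6. Negative index -2 maps to positive index 6 + (-2) = 4. xs[4] = 74.
Sum: 97 + 74 = 171.

171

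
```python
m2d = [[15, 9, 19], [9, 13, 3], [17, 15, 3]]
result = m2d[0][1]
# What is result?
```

m2d[0] = [15, 9, 19]. Taking column 1 of that row yields 9.

9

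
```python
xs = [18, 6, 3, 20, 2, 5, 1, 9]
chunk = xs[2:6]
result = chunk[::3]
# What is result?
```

xs has length 8. The slice xs[2:6] selects indices [2, 3, 4, 5] (2->3, 3->20, 4->2, 5->5), giving [3, 20, 2, 5]. So chunk = [3, 20, 2, 5]. chunk has length 4. The slice chunk[::3] selects indices [0, 3] (0->3, 3->5), giving [3, 5].

[3, 5]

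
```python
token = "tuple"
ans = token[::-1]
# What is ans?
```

token has length 5. The slice token[::-1] selects indices [4, 3, 2, 1, 0] (4->'e', 3->'l', 2->'p', 1->'u', 0->'t'), giving 'elput'.

'elput'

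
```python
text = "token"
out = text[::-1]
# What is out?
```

text has length 5. The slice text[::-1] selects indices [4, 3, 2, 1, 0] (4->'n', 3->'e', 2->'k', 1->'o', 0->'t'), giving 'nekot'.

'nekot'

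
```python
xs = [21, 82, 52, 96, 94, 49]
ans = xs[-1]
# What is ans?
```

xs has length 6. Negative index -1 maps to positive index 6 + (-1) = 5. xs[5] = 49.

49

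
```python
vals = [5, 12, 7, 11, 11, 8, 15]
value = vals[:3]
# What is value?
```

vals has length 7. The slice vals[:3] selects indices [0, 1, 2] (0->5, 1->12, 2->7), giving [5, 12, 7].

[5, 12, 7]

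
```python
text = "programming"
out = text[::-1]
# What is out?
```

text has length 11. The slice text[::-1] selects indices [10, 9, 8, 7, 6, 5, 4, 3, 2, 1, 0] (10->'g', 9->'n', 8->'i', 7->'m', 6->'m', 5->'a', 4->'r', 3->'g', 2->'o', 1->'r', 0->'p'), giving 'gnimmargorp'.

'gnimmargorp'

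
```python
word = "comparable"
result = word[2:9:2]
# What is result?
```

word has length 10. The slice word[2:9:2] selects indices [2, 4, 6, 8] (2->'m', 4->'a', 6->'a', 8->'l'), giving 'maal'.

'maal'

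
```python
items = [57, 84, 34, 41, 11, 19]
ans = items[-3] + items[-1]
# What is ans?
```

items has length 6. Negative index -3 maps to positive index 6 + (-3) = 3. items[3] = 41.
items has length 6. Negative index -1 maps to positive index 6 + (-1) = 5. items[5] = 19.
Sum: 41 + 19 = 60.

60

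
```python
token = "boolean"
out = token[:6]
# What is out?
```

token has length 7. The slice token[:6] selects indices [0, 1, 2, 3, 4, 5] (0->'b', 1->'o', 2->'o', 3->'l', 4->'e', 5->'a'), giving 'boolea'.

'boolea'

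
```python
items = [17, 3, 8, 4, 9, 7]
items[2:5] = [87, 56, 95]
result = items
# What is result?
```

items starts as [17, 3, 8, 4, 9, 7] (length 6). The slice items[2:5] covers indices [2, 3, 4] with values [8, 4, 9]. Replacing that slice with [87, 56, 95] (same length) produces [17, 3, 87, 56, 95, 7].

[17, 3, 87, 56, 95, 7]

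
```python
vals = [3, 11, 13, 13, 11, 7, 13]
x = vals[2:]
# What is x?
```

vals has length 7. The slice vals[2:] selects indices [2, 3, 4, 5, 6] (2->13, 3->13, 4->11, 5->7, 6->13), giving [13, 13, 11, 7, 13].

[13, 13, 11, 7, 13]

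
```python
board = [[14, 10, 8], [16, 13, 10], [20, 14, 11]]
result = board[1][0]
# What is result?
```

board[1] = [16, 13, 10]. Taking column 0 of that row yields 16.

16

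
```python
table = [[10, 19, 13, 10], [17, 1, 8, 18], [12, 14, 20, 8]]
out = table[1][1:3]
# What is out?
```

table[1] = [17, 1, 8, 18]. table[1] has length 4. The slice table[1][1:3] selects indices [1, 2] (1->1, 2->8), giving [1, 8].

[1, 8]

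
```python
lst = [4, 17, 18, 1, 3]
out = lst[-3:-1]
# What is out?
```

lst has length 5. The slice lst[-3:-1] selects indices [2, 3] (2->18, 3->1), giving [18, 1].

[18, 1]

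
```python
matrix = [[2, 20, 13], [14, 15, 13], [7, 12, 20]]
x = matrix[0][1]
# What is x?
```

matrix[0] = [2, 20, 13]. Taking column 1 of that row yields 20.

20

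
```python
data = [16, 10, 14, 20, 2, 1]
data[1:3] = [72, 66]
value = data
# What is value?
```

data starts as [16, 10, 14, 20, 2, 1] (length 6). The slice data[1:3] covers indices [1, 2] with values [10, 14]. Replacing that slice with [72, 66] (same length) produces [16, 72, 66, 20, 2, 1].

[16, 72, 66, 20, 2, 1]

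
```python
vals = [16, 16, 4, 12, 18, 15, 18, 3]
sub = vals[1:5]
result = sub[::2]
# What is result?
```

vals has length 8. The slice vals[1:5] selects indices [1, 2, 3, 4] (1->16, 2->4, 3->12, 4->18), giving [16, 4, 12, 18]. So sub = [16, 4, 12, 18]. sub has length 4. The slice sub[::2] selects indices [0, 2] (0->16, 2->12), giving [16, 12].

[16, 12]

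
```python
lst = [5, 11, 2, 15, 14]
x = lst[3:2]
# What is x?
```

lst has length 5. The slice lst[3:2] resolves to an empty index range, so the result is [].

[]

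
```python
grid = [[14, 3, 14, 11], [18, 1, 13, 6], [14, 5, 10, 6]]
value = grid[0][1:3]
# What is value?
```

grid[0] = [14, 3, 14, 11]. grid[0] has length 4. The slice grid[0][1:3] selects indices [1, 2] (1->3, 2->14), giving [3, 14].

[3, 14]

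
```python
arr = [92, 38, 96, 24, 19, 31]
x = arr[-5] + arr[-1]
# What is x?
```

arr has length 6. Negative index -5 maps to positive index 6 + (-5) = 1. arr[1] = 38.
arr has length 6. Negative index -1 maps to positive index 6 + (-1) = 5. arr[5] = 31.
Sum: 38 + 31 = 69.

69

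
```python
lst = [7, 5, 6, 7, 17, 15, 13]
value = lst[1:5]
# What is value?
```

lst has length 7. The slice lst[1:5] selects indices [1, 2, 3, 4] (1->5, 2->6, 3->7, 4->17), giving [5, 6, 7, 17].

[5, 6, 7, 17]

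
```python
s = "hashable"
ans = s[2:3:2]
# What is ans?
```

s has length 8. The slice s[2:3:2] selects indices [2] (2->'s'), giving 's'.

's'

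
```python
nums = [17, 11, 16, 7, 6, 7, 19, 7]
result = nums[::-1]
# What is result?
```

nums has length 8. The slice nums[::-1] selects indices [7, 6, 5, 4, 3, 2, 1, 0] (7->7, 6->19, 5->7, 4->6, 3->7, 2->16, 1->11, 0->17), giving [7, 19, 7, 6, 7, 16, 11, 17].

[7, 19, 7, 6, 7, 16, 11, 17]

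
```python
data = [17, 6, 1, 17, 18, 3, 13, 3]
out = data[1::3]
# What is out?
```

data has length 8. The slice data[1::3] selects indices [1, 4, 7] (1->6, 4->18, 7->3), giving [6, 18, 3].

[6, 18, 3]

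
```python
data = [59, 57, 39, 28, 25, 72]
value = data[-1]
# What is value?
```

data has length 6. Negative index -1 maps to positive index 6 + (-1) = 5. data[5] = 72.

72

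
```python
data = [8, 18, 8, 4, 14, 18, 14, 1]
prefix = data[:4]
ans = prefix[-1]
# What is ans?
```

data has length 8. The slice data[:4] selects indices [0, 1, 2, 3] (0->8, 1->18, 2->8, 3->4), giving [8, 18, 8, 4]. So prefix = [8, 18, 8, 4]. Then prefix[-1] = 4.

4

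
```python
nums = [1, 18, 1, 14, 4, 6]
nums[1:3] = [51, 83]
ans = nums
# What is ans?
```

nums starts as [1, 18, 1, 14, 4, 6] (length 6). The slice nums[1:3] covers indices [1, 2] with values [18, 1]. Replacing that slice with [51, 83] (same length) produces [1, 51, 83, 14, 4, 6].

[1, 51, 83, 14, 4, 6]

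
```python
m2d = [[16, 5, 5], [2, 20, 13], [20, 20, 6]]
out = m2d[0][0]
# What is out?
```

m2d[0] = [16, 5, 5]. Taking column 0 of that row yields 16.

16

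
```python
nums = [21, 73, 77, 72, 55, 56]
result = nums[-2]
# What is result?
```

nums has length 6. Negative index -2 maps to positive index 6 + (-2) = 4. nums[4] = 55.

55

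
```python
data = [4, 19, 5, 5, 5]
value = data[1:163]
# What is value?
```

data has length 5. The slice data[1:163] selects indices [1, 2, 3, 4] (1->19, 2->5, 3->5, 4->5), giving [19, 5, 5, 5].

[19, 5, 5, 5]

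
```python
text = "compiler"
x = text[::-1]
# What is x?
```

text has length 8. The slice text[::-1] selects indices [7, 6, 5, 4, 3, 2, 1, 0] (7->'r', 6->'e', 5->'l', 4->'i', 3->'p', 2->'m', 1->'o', 0->'c'), giving 'relipmoc'.

'relipmoc'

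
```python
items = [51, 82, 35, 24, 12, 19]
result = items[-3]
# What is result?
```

items has length 6. Negative index -3 maps to positive index 6 + (-3) = 3. items[3] = 24.

24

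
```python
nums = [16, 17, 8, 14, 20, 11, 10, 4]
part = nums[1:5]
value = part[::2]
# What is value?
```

nums has length 8. The slice nums[1:5] selects indices [1, 2, 3, 4] (1->17, 2->8, 3->14, 4->20), giving [17, 8, 14, 20]. So part = [17, 8, 14, 20]. part has length 4. The slice part[::2] selects indices [0, 2] (0->17, 2->14), giving [17, 14].

[17, 14]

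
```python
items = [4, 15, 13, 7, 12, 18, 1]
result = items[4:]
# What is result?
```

items has length 7. The slice items[4:] selects indices [4, 5, 6] (4->12, 5->18, 6->1), giving [12, 18, 1].

[12, 18, 1]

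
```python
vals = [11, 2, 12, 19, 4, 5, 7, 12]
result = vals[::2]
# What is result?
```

vals has length 8. The slice vals[::2] selects indices [0, 2, 4, 6] (0->11, 2->12, 4->4, 6->7), giving [11, 12, 4, 7].

[11, 12, 4, 7]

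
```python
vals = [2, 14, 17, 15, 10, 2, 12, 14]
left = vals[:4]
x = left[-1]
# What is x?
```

vals has length 8. The slice vals[:4] selects indices [0, 1, 2, 3] (0->2, 1->14, 2->17, 3->15), giving [2, 14, 17, 15]. So left = [2, 14, 17, 15]. Then left[-1] = 15.

15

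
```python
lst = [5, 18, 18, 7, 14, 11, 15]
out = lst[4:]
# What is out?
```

lst has length 7. The slice lst[4:] selects indices [4, 5, 6] (4->14, 5->11, 6->15), giving [14, 11, 15].

[14, 11, 15]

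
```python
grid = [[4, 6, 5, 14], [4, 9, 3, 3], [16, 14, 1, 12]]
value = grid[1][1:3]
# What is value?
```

grid[1] = [4, 9, 3, 3]. grid[1] has length 4. The slice grid[1][1:3] selects indices [1, 2] (1->9, 2->3), giving [9, 3].

[9, 3]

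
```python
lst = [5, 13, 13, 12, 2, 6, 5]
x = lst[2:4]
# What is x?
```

lst has length 7. The slice lst[2:4] selects indices [2, 3] (2->13, 3->12), giving [13, 12].

[13, 12]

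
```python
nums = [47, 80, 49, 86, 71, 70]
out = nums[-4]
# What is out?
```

nums has length 6. Negative index -4 maps to positive index 6 + (-4) = 2. nums[2] = 49.

49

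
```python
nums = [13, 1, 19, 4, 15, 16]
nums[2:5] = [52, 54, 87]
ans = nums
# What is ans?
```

nums starts as [13, 1, 19, 4, 15, 16] (length 6). The slice nums[2:5] covers indices [2, 3, 4] with values [19, 4, 15]. Replacing that slice with [52, 54, 87] (same length) produces [13, 1, 52, 54, 87, 16].

[13, 1, 52, 54, 87, 16]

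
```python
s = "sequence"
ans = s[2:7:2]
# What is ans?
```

s has length 8. The slice s[2:7:2] selects indices [2, 4, 6] (2->'q', 4->'e', 6->'c'), giving 'qec'.

'qec'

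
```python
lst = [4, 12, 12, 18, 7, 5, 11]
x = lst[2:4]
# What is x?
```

lst has length 7. The slice lst[2:4] selects indices [2, 3] (2->12, 3->18), giving [12, 18].

[12, 18]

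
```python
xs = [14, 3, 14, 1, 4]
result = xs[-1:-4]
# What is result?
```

xs has length 5. The slice xs[-1:-4] resolves to an empty index range, so the result is [].

[]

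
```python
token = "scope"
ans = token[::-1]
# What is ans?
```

token has length 5. The slice token[::-1] selects indices [4, 3, 2, 1, 0] (4->'e', 3->'p', 2->'o', 1->'c', 0->'s'), giving 'epocs'.

'epocs'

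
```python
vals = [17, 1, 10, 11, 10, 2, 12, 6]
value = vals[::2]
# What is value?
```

vals has length 8. The slice vals[::2] selects indices [0, 2, 4, 6] (0->17, 2->10, 4->10, 6->12), giving [17, 10, 10, 12].

[17, 10, 10, 12]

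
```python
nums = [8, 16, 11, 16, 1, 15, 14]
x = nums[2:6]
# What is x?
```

nums has length 7. The slice nums[2:6] selects indices [2, 3, 4, 5] (2->11, 3->16, 4->1, 5->15), giving [11, 16, 1, 15].

[11, 16, 1, 15]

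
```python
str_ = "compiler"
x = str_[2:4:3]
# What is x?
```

str_ has length 8. The slice str_[2:4:3] selects indices [2] (2->'m'), giving 'm'.

'm'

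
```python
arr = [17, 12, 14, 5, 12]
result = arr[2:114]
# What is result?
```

arr has length 5. The slice arr[2:114] selects indices [2, 3, 4] (2->14, 3->5, 4->12), giving [14, 5, 12].

[14, 5, 12]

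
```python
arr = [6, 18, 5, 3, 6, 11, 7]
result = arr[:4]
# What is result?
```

arr has length 7. The slice arr[:4] selects indices [0, 1, 2, 3] (0->6, 1->18, 2->5, 3->3), giving [6, 18, 5, 3].

[6, 18, 5, 3]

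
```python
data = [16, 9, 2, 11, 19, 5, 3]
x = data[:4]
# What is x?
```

data has length 7. The slice data[:4] selects indices [0, 1, 2, 3] (0->16, 1->9, 2->2, 3->11), giving [16, 9, 2, 11].

[16, 9, 2, 11]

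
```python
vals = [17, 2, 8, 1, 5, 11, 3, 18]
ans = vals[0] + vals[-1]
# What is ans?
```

vals has length 8. vals[0] = 17.
vals has length 8. Negative index -1 maps to positive index 8 + (-1) = 7. vals[7] = 18.
Sum: 17 + 18 = 35.

35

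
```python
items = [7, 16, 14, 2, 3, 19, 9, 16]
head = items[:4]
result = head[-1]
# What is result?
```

items has length 8. The slice items[:4] selects indices [0, 1, 2, 3] (0->7, 1->16, 2->14, 3->2), giving [7, 16, 14, 2]. So head = [7, 16, 14, 2]. Then head[-1] = 2.

2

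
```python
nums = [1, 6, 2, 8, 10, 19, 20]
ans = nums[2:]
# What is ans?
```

nums has length 7. The slice nums[2:] selects indices [2, 3, 4, 5, 6] (2->2, 3->8, 4->10, 5->19, 6->20), giving [2, 8, 10, 19, 20].

[2, 8, 10, 19, 20]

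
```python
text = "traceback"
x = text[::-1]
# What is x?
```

text has length 9. The slice text[::-1] selects indices [8, 7, 6, 5, 4, 3, 2, 1, 0] (8->'k', 7->'c', 6->'a', 5->'b', 4->'e', 3->'c', 2->'a', 1->'r', 0->'t'), giving 'kcabecart'.

'kcabecart'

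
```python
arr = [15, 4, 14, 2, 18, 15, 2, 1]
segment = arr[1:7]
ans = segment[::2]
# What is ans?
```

arr has length 8. The slice arr[1:7] selects indices [1, 2, 3, 4, 5, 6] (1->4, 2->14, 3->2, 4->18, 5->15, 6->2), giving [4, 14, 2, 18, 15, 2]. So segment = [4, 14, 2, 18, 15, 2]. segment has length 6. The slice segment[::2] selects indices [0, 2, 4] (0->4, 2->2, 4->15), giving [4, 2, 15].

[4, 2, 15]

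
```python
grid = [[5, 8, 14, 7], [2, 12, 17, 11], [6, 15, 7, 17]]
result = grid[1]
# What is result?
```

grid has 3 rows. Row 1 is [2, 12, 17, 11].

[2, 12, 17, 11]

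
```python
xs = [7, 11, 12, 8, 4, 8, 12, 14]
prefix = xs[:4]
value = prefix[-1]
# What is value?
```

xs has length 8. The slice xs[:4] selects indices [0, 1, 2, 3] (0->7, 1->11, 2->12, 3->8), giving [7, 11, 12, 8]. So prefix = [7, 11, 12, 8]. Then prefix[-1] = 8.

8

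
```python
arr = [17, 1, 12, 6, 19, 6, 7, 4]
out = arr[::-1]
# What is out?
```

arr has length 8. The slice arr[::-1] selects indices [7, 6, 5, 4, 3, 2, 1, 0] (7->4, 6->7, 5->6, 4->19, 3->6, 2->12, 1->1, 0->17), giving [4, 7, 6, 19, 6, 12, 1, 17].

[4, 7, 6, 19, 6, 12, 1, 17]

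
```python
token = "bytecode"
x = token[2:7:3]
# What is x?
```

token has length 8. The slice token[2:7:3] selects indices [2, 5] (2->'t', 5->'o'), giving 'to'.

'to'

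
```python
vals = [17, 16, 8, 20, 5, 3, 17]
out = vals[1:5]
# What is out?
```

vals has length 7. The slice vals[1:5] selects indices [1, 2, 3, 4] (1->16, 2->8, 3->20, 4->5), giving [16, 8, 20, 5].

[16, 8, 20, 5]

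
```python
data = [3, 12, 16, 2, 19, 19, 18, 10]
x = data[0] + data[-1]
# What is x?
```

data has length 8. data[0] = 3.
data has length 8. Negative index -1 maps to positive index 8 + (-1) = 7. data[7] = 10.
Sum: 3 + 10 = 13.

13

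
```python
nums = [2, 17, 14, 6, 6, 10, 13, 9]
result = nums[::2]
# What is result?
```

nums has length 8. The slice nums[::2] selects indices [0, 2, 4, 6] (0->2, 2->14, 4->6, 6->13), giving [2, 14, 6, 13].

[2, 14, 6, 13]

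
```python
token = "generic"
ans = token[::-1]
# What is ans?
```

token has length 7. The slice token[::-1] selects indices [6, 5, 4, 3, 2, 1, 0] (6->'c', 5->'i', 4->'r', 3->'e', 2->'n', 1->'e', 0->'g'), giving 'cireneg'.

'cireneg'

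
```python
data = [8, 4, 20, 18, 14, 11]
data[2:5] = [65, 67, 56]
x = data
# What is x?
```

data starts as [8, 4, 20, 18, 14, 11] (length 6). The slice data[2:5] covers indices [2, 3, 4] with values [20, 18, 14]. Replacing that slice with [65, 67, 56] (same length) produces [8, 4, 65, 67, 56, 11].

[8, 4, 65, 67, 56, 11]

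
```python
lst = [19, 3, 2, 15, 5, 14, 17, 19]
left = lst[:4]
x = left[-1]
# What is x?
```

lst has length 8. The slice lst[:4] selects indices [0, 1, 2, 3] (0->19, 1->3, 2->2, 3->15), giving [19, 3, 2, 15]. So left = [19, 3, 2, 15]. Then left[-1] = 15.

15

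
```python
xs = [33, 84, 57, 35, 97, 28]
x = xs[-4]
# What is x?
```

xs has length 6. Negative index -4 maps to positive index 6 + (-4) = 2. xs[2] = 57.

57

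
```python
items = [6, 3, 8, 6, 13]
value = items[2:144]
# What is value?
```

items has length 5. The slice items[2:144] selects indices [2, 3, 4] (2->8, 3->6, 4->13), giving [8, 6, 13].

[8, 6, 13]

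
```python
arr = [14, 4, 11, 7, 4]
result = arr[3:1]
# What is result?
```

arr has length 5. The slice arr[3:1] resolves to an empty index range, so the result is [].

[]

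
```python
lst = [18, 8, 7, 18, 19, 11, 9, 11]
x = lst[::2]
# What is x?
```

lst has length 8. The slice lst[::2] selects indices [0, 2, 4, 6] (0->18, 2->7, 4->19, 6->9), giving [18, 7, 19, 9].

[18, 7, 19, 9]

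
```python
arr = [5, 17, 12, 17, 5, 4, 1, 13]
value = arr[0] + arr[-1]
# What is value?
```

arr has length 8. arr[0] = 5.
arr has length 8. Negative index -1 maps to positive index 8 + (-1) = 7. arr[7] = 13.
Sum: 5 + 13 = 18.

18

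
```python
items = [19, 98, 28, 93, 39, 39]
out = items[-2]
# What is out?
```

items has length 6. Negative index -2 maps to positive index 6 + (-2) = 4. items[4] = 39.

39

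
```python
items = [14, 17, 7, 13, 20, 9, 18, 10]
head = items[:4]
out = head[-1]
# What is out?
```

items has length 8. The slice items[:4] selects indices [0, 1, 2, 3] (0->14, 1->17, 2->7, 3->13), giving [14, 17, 7, 13]. So head = [14, 17, 7, 13]. Then head[-1] = 13.

13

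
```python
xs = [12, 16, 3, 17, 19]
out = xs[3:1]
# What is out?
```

xs has length 5. The slice xs[3:1] resolves to an empty index range, so the result is [].

[]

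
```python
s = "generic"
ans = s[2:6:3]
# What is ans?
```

s has length 7. The slice s[2:6:3] selects indices [2, 5] (2->'n', 5->'i'), giving 'ni'.

'ni'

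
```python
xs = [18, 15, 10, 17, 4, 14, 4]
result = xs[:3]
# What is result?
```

xs has length 7. The slice xs[:3] selects indices [0, 1, 2] (0->18, 1->15, 2->10), giving [18, 15, 10].

[18, 15, 10]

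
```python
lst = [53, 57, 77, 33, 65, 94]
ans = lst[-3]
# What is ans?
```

lst has length 6. Negative index -3 maps to positive index 6 + (-3) = 3. lst[3] = 33.

33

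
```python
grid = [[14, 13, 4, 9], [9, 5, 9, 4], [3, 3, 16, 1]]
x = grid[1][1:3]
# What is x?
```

grid[1] = [9, 5, 9, 4]. grid[1] has length 4. The slice grid[1][1:3] selects indices [1, 2] (1->5, 2->9), giving [5, 9].

[5, 9]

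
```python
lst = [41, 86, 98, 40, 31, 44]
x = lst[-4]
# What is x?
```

lst has length 6. Negative index -4 maps to positive index 6 + (-4) = 2. lst[2] = 98.

98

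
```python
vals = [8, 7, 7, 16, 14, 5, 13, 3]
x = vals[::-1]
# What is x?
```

vals has length 8. The slice vals[::-1] selects indices [7, 6, 5, 4, 3, 2, 1, 0] (7->3, 6->13, 5->5, 4->14, 3->16, 2->7, 1->7, 0->8), giving [3, 13, 5, 14, 16, 7, 7, 8].

[3, 13, 5, 14, 16, 7, 7, 8]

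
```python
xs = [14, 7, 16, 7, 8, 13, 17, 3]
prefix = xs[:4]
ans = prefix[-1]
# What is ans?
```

xs has length 8. The slice xs[:4] selects indices [0, 1, 2, 3] (0->14, 1->7, 2->16, 3->7), giving [14, 7, 16, 7]. So prefix = [14, 7, 16, 7]. Then prefix[-1] = 7.

7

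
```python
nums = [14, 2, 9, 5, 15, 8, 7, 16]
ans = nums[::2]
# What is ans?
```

nums has length 8. The slice nums[::2] selects indices [0, 2, 4, 6] (0->14, 2->9, 4->15, 6->7), giving [14, 9, 15, 7].

[14, 9, 15, 7]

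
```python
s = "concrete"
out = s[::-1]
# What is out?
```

s has length 8. The slice s[::-1] selects indices [7, 6, 5, 4, 3, 2, 1, 0] (7->'e', 6->'t', 5->'e', 4->'r', 3->'c', 2->'n', 1->'o', 0->'c'), giving 'etercnoc'.

'etercnoc'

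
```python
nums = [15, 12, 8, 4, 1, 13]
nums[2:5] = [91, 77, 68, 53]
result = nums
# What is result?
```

nums starts as [15, 12, 8, 4, 1, 13] (length 6). The slice nums[2:5] covers indices [2, 3, 4] with values [8, 4, 1]. Replacing that slice with [91, 77, 68, 53] (different length) produces [15, 12, 91, 77, 68, 53, 13].

[15, 12, 91, 77, 68, 53, 13]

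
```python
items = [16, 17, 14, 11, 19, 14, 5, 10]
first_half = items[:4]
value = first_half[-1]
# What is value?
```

items has length 8. The slice items[:4] selects indices [0, 1, 2, 3] (0->16, 1->17, 2->14, 3->11), giving [16, 17, 14, 11]. So first_half = [16, 17, 14, 11]. Then first_half[-1] = 11.

11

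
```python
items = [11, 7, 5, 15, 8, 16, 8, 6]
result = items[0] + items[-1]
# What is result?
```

items has length 8. items[0] = 11.
items has length 8. Negative index -1 maps to positive index 8 + (-1) = 7. items[7] = 6.
Sum: 11 + 6 = 17.

17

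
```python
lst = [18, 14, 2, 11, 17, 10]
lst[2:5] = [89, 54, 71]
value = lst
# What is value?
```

lst starts as [18, 14, 2, 11, 17, 10] (length 6). The slice lst[2:5] covers indices [2, 3, 4] with values [2, 11, 17]. Replacing that slice with [89, 54, 71] (same length) produces [18, 14, 89, 54, 71, 10].

[18, 14, 89, 54, 71, 10]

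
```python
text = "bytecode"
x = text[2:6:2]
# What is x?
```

text has length 8. The slice text[2:6:2] selects indices [2, 4] (2->'t', 4->'c'), giving 'tc'.

'tc'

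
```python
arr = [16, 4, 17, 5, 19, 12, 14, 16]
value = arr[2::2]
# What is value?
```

arr has length 8. The slice arr[2::2] selects indices [2, 4, 6] (2->17, 4->19, 6->14), giving [17, 19, 14].

[17, 19, 14]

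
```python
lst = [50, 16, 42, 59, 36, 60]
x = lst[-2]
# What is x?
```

lst has length 6. Negative index -2 maps to positive index 6 + (-2) = 4. lst[4] = 36.

36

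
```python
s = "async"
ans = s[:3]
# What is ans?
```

s has length 5. The slice s[:3] selects indices [0, 1, 2] (0->'a', 1->'s', 2->'y'), giving 'asy'.

'asy'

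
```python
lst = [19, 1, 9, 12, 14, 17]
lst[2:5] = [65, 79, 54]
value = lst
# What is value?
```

lst starts as [19, 1, 9, 12, 14, 17] (length 6). The slice lst[2:5] covers indices [2, 3, 4] with values [9, 12, 14]. Replacing that slice with [65, 79, 54] (same length) produces [19, 1, 65, 79, 54, 17].

[19, 1, 65, 79, 54, 17]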